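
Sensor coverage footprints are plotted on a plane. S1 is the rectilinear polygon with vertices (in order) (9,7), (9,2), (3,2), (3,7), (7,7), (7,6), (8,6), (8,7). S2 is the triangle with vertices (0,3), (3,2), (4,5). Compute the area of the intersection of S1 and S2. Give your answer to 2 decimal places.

1.25

The intersection is the polygon with vertices (3,4.5), (4,5), (3,2).
By the shoelace formula its area is 1.25.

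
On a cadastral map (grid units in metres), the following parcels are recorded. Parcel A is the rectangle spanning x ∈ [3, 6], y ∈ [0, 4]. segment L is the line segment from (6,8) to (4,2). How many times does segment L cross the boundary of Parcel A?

1

The segment meets the boundary at (4.667,4).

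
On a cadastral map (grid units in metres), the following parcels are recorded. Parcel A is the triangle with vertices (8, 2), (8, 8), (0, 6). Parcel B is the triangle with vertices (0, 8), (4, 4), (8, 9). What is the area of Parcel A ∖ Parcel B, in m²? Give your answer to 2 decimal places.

15.90

|Parcel A| = 24, |Parcel A∩Parcel B| = 8.1.
|Parcel A ∖ Parcel B| = |Parcel A| − |Parcel A∩Parcel B| = 24 − 8.1 = 15.90.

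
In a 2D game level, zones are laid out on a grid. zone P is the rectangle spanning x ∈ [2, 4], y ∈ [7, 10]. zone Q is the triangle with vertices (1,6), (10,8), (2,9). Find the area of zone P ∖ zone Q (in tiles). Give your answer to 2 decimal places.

|zone P| = 6, |zone P∩zone Q| = 3.75.
|zone P ∖ zone Q| = |zone P| − |zone P∩zone Q| = 6 − 3.75 = 2.25.

2.25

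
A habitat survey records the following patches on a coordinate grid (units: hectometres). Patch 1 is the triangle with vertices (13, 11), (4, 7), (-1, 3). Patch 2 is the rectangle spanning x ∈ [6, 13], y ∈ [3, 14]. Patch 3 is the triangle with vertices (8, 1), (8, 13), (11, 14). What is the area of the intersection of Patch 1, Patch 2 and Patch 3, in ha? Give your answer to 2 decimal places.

1.00

The intersection is the polygon with vertices (8,8.143), (8,8.778), (10,9.667), (9.899,9.228).
By the shoelace formula its area is 1.00.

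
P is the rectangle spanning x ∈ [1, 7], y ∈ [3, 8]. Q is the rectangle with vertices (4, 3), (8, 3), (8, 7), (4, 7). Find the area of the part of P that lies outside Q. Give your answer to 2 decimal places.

|P∩Q|: x∈[4,7], y∈[3,7] → 3·4 = 12.
|P| = 30.
|P ∖ Q| = |P| − |P∩Q| = 30 − 12 = 18.00.

18.00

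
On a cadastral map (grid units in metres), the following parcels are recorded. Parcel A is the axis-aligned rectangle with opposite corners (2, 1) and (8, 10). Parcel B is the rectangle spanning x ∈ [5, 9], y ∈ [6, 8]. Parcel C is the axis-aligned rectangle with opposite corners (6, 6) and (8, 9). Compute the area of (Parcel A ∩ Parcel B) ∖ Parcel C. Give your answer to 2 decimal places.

2.00

|Parcel A ∩ Parcel B| = 6.
|(Parcel A ∩ Parcel B) ∩ Parcel C| = 4.
|(Parcel A ∩ Parcel B) ∖ Parcel C| = 6 − 4 = 2.00.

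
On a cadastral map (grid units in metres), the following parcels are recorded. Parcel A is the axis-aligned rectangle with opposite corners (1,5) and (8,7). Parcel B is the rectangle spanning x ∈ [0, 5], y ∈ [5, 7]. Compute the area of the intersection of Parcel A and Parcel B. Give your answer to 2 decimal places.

|Parcel A∩Parcel B|: x∈[1,5], y∈[5,7] → 4·2 = 8.

8.00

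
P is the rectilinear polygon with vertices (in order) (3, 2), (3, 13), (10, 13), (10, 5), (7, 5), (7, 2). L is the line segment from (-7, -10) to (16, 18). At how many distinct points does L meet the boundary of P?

2

The segment meets the boundary at (10,10.696), (3,2.174).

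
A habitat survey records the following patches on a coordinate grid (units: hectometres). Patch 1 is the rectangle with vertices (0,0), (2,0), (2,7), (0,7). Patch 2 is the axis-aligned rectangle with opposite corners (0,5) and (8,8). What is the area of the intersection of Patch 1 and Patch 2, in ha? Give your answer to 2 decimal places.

|Patch 1∩Patch 2|: x∈[0,2], y∈[5,7] → 2·2 = 4.

4.00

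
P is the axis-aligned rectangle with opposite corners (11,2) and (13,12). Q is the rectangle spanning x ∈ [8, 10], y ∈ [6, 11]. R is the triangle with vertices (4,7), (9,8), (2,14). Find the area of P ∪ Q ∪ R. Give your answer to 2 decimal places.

By inclusion–exclusion:
Individual areas: |P| = 20, |Q| = 10, |R| = 18.5.
|P∩Q| = 0 (no overlap).
|P∩R| = 0.
|Q∩R| = 0.5286.
|P∩Q∩R| = 0.
|P ∪ Q ∪ R| = 48.5 − 0.5286 + 0 = 47.97.

47.97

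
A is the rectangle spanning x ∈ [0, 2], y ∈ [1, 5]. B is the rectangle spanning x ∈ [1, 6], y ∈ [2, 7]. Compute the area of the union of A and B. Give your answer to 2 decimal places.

By inclusion–exclusion:
Individual areas: |A| = 8, |B| = 25.
|A∩B|: x∈[1,2], y∈[2,5] → 1·3 = 3.
|A ∪ B| = 33 − 3 = 30.00.

30.00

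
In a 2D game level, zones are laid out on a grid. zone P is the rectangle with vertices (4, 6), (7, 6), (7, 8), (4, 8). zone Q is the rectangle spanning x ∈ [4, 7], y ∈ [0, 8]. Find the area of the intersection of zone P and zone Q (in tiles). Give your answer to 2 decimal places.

6.00

|zone P∩zone Q|: x∈[4,7], y∈[6,8] → 3·2 = 6.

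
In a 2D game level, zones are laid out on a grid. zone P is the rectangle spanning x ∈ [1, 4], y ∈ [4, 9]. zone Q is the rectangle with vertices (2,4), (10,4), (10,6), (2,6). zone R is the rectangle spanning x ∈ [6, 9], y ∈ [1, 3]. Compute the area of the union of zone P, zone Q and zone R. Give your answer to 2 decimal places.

33.00

By inclusion–exclusion:
Individual areas: |zone P| = 15, |zone Q| = 16, |zone R| = 6.
|zone P∩zone Q|: x∈[2,4], y∈[4,6] → 2·2 = 4.
|zone P∩zone R| = 0 (no overlap).
|zone Q∩zone R| = 0 (no overlap).
|zone P∩zone Q∩zone R| = 0.
|zone P ∪ zone Q ∪ zone R| = 37 − 4 + 0 = 33.00.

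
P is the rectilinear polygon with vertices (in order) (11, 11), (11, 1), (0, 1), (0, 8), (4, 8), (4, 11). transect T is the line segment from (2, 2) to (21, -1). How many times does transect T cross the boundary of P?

The segment meets the boundary at (8.333,1).

1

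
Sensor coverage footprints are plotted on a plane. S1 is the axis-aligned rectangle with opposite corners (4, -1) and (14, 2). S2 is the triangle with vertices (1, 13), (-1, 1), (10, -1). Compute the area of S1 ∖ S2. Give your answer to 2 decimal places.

|S1| = 30, |S1∩S2| = 11.8344.
|S1 ∖ S2| = |S1| − |S1∩S2| = 30 − 11.8344 = 18.17.

18.17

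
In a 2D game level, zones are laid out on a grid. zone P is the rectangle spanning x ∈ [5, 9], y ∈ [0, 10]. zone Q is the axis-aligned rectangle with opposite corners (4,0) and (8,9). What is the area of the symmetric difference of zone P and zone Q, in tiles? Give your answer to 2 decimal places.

22.00

|zone P∩zone Q|: x∈[5,8], y∈[0,9] → 3·9 = 27.
|zone P △ zone Q| = |zone P| + |zone Q| − 2·|zone P∩zone Q| = 40 + 36 − 54 = 22.00.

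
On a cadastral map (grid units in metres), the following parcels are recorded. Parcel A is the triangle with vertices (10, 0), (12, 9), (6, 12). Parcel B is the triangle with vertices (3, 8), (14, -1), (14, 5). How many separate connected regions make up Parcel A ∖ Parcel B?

2

Parcel A ∖ Parcel B splits into 2 disjoint pieces (area 1.6693, area 19.3119).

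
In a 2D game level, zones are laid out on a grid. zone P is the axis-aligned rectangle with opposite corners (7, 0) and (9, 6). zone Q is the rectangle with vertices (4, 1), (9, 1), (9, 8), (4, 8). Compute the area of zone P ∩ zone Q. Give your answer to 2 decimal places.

10.00

|zone P∩zone Q|: x∈[7,9], y∈[1,6] → 2·5 = 10.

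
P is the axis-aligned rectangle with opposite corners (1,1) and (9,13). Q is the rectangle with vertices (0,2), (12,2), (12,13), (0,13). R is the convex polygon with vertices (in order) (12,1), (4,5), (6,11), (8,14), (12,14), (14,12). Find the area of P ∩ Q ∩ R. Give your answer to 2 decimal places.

34.92

The intersection is the polygon with vertices (9,13), (9,2.5), (4,5), (6,11), (7.333,13).
By the shoelace formula its area is 34.92.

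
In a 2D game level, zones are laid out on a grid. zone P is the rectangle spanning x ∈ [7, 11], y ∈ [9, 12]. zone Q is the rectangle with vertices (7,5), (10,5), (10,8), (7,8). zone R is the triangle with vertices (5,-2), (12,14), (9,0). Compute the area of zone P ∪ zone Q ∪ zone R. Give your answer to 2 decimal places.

40.56

By inclusion–exclusion:
Individual areas: |zone P| = 12, |zone Q| = 9, |zone R| = 25.
|zone P∩zone Q| = 0 (no overlap).
|zone P∩zone R| = 1.5997.
|zone Q∩zone R| = 3.8438.
|zone P∩zone Q∩zone R| = 0.
|zone P ∪ zone Q ∪ zone R| = 46 − 5.4435 + 0 = 40.56.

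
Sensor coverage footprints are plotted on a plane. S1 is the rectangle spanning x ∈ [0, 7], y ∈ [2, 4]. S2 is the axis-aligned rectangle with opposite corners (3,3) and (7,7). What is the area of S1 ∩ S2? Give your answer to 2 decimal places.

|S1∩S2|: x∈[3,7], y∈[3,4] → 4·1 = 4.

4.00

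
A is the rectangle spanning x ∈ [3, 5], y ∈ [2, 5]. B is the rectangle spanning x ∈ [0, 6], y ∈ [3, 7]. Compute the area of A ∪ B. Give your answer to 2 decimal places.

26.00

By inclusion–exclusion:
Individual areas: |A| = 6, |B| = 24.
|A∩B|: x∈[3,5], y∈[3,5] → 2·2 = 4.
|A ∪ B| = 30 − 4 = 26.00.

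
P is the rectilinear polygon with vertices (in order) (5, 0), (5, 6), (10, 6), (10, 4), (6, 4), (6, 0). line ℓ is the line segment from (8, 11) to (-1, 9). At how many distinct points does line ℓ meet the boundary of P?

0

The segment lies entirely outside P and never meets its boundary.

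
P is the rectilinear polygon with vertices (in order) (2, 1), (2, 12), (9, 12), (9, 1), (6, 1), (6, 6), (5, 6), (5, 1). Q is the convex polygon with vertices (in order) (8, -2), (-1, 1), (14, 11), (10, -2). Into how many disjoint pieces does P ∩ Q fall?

2

P ∩ Q splits into 2 disjoint pieces (area 9, area 17).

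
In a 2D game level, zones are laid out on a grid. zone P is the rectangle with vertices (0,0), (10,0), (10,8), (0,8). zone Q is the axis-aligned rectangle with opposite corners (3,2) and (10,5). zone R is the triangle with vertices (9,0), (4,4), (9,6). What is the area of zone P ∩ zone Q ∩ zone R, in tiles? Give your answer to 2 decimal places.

11.25

The intersection is the polygon with vertices (6.5,2), (4,4), (6.5,5), (9,5), (9,2).
By the shoelace formula its area is 11.25.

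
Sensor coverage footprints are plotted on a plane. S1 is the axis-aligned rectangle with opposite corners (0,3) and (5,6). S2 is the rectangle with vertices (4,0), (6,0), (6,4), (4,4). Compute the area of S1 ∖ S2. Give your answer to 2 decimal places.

|S1∩S2|: x∈[4,5], y∈[3,4] → 1·1 = 1.
|S1| = 15.
|S1 ∖ S2| = |S1| − |S1∩S2| = 15 − 1 = 14.00.

14.00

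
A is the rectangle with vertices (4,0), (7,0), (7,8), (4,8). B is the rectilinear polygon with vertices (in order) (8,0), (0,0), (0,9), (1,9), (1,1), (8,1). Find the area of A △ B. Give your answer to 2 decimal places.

|A| = 24, |B| = 16, |A∩B| = 3.
|A △ B| = |A| + |B| − 2·|A∩B| = 24 + 16 − 6 = 34.00.

34.00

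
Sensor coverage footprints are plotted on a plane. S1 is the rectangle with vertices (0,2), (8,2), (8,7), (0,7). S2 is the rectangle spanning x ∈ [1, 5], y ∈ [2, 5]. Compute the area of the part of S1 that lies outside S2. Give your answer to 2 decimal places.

|S1∩S2|: x∈[1,5], y∈[2,5] → 4·3 = 12.
|S1| = 40.
|S1 ∖ S2| = |S1| − |S1∩S2| = 40 − 12 = 28.00.

28.00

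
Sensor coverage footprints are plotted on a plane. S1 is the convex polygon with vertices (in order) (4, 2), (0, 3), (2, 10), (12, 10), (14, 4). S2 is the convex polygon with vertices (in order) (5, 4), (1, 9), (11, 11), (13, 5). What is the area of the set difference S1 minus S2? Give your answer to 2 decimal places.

|S1| = 87, |S1∩S2| = 51.0443.
|S1 ∖ S2| = |S1| − |S1∩S2| = 87 − 51.0443 = 35.96.

35.96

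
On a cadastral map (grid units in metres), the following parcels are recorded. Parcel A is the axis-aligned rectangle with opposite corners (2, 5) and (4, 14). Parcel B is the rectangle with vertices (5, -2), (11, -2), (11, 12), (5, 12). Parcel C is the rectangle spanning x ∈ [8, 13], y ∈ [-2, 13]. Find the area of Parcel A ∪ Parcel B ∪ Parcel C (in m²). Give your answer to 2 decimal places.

135.00

By inclusion–exclusion:
Individual areas: |Parcel A| = 18, |Parcel B| = 84, |Parcel C| = 75.
|Parcel A∩Parcel B| = 0 (no overlap).
|Parcel A∩Parcel C| = 0 (no overlap).
|Parcel B∩Parcel C|: x∈[8,11], y∈[-2,12] → 3·14 = 42.
|Parcel A∩Parcel B∩Parcel C| = 0.
|Parcel A ∪ Parcel B ∪ Parcel C| = 177 − 42 + 0 = 135.00.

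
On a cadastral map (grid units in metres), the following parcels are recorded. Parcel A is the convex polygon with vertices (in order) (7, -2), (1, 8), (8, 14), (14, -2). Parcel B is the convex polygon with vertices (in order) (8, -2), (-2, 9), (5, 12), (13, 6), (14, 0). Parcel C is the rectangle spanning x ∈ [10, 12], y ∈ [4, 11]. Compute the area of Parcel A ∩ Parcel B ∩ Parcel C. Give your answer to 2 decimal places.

4.04

The intersection is the polygon with vertices (10.217,8.087), (11.75,4), (10,4), (10,8.25).
By the shoelace formula its area is 4.04.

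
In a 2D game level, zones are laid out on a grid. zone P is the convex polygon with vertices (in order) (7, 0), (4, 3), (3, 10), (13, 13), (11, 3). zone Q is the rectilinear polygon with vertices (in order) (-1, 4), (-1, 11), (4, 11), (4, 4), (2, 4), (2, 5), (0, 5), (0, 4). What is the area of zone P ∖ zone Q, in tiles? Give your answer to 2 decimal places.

78.42

|zone P| = 82, |zone P∩zone Q| = 3.5786.
|zone P ∖ zone Q| = |zone P| − |zone P∩zone Q| = 82 − 3.5786 = 78.42.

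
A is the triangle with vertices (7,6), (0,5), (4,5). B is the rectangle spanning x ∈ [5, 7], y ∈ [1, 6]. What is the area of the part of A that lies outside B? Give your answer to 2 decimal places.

1.62

|A| = 2, |A∩B| = 0.381.
|A ∖ B| = |A| − |A∩B| = 2 − 0.381 = 1.62.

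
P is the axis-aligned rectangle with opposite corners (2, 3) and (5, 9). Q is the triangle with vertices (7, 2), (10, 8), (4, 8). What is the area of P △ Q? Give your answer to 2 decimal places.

34.00

|P| = 18, |Q| = 18, |P∩Q| = 1.
|P △ Q| = |P| + |Q| − 2·|P∩Q| = 18 + 18 − 2 = 34.00.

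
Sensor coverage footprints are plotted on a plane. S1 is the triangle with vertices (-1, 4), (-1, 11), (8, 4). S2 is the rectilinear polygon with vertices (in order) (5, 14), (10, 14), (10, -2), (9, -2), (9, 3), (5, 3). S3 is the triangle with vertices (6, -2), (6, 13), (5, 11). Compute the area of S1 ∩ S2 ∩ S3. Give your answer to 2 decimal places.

The intersection is the polygon with vertices (5.538,4), (5.382,6.036), (6,5.556), (6,4).
By the shoelace formula its area is 0.95.

0.95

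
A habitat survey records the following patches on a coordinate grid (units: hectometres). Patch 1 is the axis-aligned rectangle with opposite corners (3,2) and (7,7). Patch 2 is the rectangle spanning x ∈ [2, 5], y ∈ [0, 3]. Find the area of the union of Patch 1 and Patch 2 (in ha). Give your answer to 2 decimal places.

27.00

By inclusion–exclusion:
Individual areas: |Patch 1| = 20, |Patch 2| = 9.
|Patch 1∩Patch 2|: x∈[3,5], y∈[2,3] → 2·1 = 2.
|Patch 1 ∪ Patch 2| = 29 − 2 = 27.00.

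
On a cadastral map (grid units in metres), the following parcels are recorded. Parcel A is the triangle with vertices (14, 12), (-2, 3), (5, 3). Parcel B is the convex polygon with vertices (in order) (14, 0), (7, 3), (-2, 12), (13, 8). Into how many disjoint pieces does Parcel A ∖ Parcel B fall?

Parcel A ∖ Parcel B splits into 2 disjoint pieces (area 3.7916, area 13.58).

2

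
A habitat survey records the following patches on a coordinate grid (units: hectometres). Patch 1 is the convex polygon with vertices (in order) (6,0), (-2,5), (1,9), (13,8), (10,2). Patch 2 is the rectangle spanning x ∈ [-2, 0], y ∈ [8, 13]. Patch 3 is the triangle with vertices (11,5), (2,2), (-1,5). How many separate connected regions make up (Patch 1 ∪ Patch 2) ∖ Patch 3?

(Patch 1 ∪ Patch 2) ∖ Patch 3 splits into 2 disjoint pieces (area 66.4638, area 10).

2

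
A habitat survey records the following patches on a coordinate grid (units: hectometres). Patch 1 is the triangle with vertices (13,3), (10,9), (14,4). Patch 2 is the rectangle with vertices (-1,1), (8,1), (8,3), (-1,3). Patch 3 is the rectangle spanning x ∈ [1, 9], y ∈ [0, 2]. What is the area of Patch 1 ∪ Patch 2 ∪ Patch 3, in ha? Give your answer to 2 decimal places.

31.50

By inclusion–exclusion:
Individual areas: |Patch 1| = 4.5, |Patch 2| = 18, |Patch 3| = 16.
|Patch 1∩Patch 2| = 0.
|Patch 1∩Patch 3| = 0.
|Patch 2∩Patch 3|: x∈[1,8], y∈[1,2] → 7·1 = 7.
|Patch 1∩Patch 2∩Patch 3| = 0.
|Patch 1 ∪ Patch 2 ∪ Patch 3| = 38.5 − 7 + 0 = 31.50.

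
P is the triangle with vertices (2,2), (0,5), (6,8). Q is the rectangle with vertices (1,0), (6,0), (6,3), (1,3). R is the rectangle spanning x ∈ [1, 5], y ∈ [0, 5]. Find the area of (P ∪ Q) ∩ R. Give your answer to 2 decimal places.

|P ∪ Q| = 26.3333.
|(P ∪ Q) ∩ R| = 16.58.

16.58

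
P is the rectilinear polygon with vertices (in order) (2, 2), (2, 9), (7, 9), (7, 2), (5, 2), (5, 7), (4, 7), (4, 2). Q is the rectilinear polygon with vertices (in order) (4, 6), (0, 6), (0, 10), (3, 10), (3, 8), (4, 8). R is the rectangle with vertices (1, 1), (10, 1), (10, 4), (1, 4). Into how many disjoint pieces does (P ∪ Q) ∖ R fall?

1

(P ∪ Q) ∖ R is a single connected region.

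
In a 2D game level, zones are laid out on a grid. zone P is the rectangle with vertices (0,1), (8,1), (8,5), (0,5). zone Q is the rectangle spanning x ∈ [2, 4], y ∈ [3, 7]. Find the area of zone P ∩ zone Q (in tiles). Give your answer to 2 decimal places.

4.00

|zone P∩zone Q|: x∈[2,4], y∈[3,5] → 2·2 = 4.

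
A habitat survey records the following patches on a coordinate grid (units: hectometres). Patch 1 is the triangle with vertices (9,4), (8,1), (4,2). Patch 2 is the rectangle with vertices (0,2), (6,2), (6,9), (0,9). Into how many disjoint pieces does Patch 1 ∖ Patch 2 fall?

1

Patch 1 ∖ Patch 2 is a single connected region.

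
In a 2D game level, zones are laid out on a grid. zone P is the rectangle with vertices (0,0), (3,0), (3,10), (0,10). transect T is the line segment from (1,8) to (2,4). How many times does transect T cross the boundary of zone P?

0

The segment lies entirely inside zone P and never meets its boundary.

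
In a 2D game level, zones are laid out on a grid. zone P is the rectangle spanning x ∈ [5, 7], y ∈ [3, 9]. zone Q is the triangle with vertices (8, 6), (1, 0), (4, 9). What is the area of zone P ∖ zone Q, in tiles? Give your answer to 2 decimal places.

5.57

|zone P| = 12, |zone P∩zone Q| = 6.4286.
|zone P ∖ zone Q| = |zone P| − |zone P∩zone Q| = 12 − 6.4286 = 5.57.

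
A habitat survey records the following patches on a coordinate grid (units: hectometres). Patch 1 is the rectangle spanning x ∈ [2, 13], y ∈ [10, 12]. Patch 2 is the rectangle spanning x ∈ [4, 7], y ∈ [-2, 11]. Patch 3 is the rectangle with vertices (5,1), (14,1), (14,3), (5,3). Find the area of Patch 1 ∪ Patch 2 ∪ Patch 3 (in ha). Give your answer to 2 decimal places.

72.00

By inclusion–exclusion:
Individual areas: |Patch 1| = 22, |Patch 2| = 39, |Patch 3| = 18.
|Patch 1∩Patch 2|: x∈[4,7], y∈[10,11] → 3·1 = 3.
|Patch 1∩Patch 3| = 0 (no overlap).
|Patch 2∩Patch 3|: x∈[5,7], y∈[1,3] → 2·2 = 4.
|Patch 1∩Patch 2∩Patch 3| = 0.
|Patch 1 ∪ Patch 2 ∪ Patch 3| = 79 − 7 + 0 = 72.00.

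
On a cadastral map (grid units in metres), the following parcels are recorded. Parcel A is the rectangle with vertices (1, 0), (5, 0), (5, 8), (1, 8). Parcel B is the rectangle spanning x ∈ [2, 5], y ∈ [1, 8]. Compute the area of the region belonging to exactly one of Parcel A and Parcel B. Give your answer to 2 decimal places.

|Parcel A∩Parcel B|: x∈[2,5], y∈[1,8] → 3·7 = 21.
|Parcel A △ Parcel B| = |Parcel A| + |Parcel B| − 2·|Parcel A∩Parcel B| = 32 + 21 − 42 = 11.00.

11.00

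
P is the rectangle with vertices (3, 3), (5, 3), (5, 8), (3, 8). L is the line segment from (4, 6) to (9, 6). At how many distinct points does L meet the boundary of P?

The segment meets the boundary at (5,6).

1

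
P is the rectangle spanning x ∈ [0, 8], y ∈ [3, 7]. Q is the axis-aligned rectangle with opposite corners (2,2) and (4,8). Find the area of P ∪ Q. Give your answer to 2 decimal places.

By inclusion–exclusion:
Individual areas: |P| = 32, |Q| = 12.
|P∩Q|: x∈[2,4], y∈[3,7] → 2·4 = 8.
|P ∪ Q| = 44 − 8 = 36.00.

36.00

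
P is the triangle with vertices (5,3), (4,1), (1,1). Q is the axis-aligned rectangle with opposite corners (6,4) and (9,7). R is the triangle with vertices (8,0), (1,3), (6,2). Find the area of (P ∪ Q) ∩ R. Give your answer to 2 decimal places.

The region (P ∪ Q) ∩ R is the polygon with vertices (4.294,1.588), (3.154,2.077), (3.857,2.429), (4.636,2.273).
By the shoelace formula its area is 0.67.

0.67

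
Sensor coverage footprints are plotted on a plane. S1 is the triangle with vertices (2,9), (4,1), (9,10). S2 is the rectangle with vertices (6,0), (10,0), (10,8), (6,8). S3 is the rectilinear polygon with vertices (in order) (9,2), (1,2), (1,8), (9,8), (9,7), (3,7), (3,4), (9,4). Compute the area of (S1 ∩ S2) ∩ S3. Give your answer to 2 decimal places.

The region (S1 ∩ S2) ∩ S3 is the polygon with vertices (6,8), (7.889,8), (7.333,7), (6,7).
By the shoelace formula its area is 1.61.

1.61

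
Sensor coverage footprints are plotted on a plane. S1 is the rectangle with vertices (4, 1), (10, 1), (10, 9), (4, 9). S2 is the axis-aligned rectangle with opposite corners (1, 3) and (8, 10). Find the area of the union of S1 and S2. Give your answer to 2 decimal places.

By inclusion–exclusion:
Individual areas: |S1| = 48, |S2| = 49.
|S1∩S2|: x∈[4,8], y∈[3,9] → 4·6 = 24.
|S1 ∪ S2| = 97 − 24 = 73.00.

73.00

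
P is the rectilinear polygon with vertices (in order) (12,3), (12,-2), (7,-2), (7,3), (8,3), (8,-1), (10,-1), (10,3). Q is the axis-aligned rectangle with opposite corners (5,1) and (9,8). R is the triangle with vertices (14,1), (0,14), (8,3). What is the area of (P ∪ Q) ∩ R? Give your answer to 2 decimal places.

12.98

|P ∪ Q| = 43.
|(P ∪ Q) ∩ R| = 12.98.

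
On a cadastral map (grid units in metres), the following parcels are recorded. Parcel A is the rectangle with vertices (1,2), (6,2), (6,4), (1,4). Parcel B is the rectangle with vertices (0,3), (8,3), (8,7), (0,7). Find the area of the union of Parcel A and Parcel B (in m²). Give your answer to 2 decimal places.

By inclusion–exclusion:
Individual areas: |Parcel A| = 10, |Parcel B| = 32.
|Parcel A∩Parcel B|: x∈[1,6], y∈[3,4] → 5·1 = 5.
|Parcel A ∪ Parcel B| = 42 − 5 = 37.00.

37.00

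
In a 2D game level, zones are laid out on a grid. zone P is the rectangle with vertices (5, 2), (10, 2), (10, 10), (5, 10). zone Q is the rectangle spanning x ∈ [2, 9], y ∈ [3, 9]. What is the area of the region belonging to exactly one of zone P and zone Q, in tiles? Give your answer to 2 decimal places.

|zone P∩zone Q|: x∈[5,9], y∈[3,9] → 4·6 = 24.
|zone P △ zone Q| = |zone P| + |zone Q| − 2·|zone P∩zone Q| = 40 + 42 − 48 = 34.00.

34.00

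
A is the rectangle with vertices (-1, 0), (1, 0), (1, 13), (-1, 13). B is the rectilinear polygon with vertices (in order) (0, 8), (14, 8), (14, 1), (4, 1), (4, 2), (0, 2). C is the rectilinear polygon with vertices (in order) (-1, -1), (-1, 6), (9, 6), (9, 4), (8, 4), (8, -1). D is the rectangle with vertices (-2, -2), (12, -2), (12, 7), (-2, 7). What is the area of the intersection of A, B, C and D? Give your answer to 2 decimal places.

4.00

The intersection is the polygon with vertices (0,6), (1,6), (1,2), (0,2).
By the shoelace formula its area is 4.00.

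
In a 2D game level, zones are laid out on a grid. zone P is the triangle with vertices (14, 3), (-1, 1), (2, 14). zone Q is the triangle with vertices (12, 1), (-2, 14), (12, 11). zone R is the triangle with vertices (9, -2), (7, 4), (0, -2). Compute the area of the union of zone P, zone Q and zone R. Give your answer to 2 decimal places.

By inclusion–exclusion:
Individual areas: |zone P| = 94.5, |zone Q| = 70, |zone R| = 27.
|zone P∩zone Q| = 37.0306.
|zone P∩zone R| = 3.1785.
|zone Q∩zone R| = 0.
|zone P∩zone Q∩zone R| = 0.
|zone P ∪ zone Q ∪ zone R| = 191.5 − 40.2091 + 0 = 151.29.

151.29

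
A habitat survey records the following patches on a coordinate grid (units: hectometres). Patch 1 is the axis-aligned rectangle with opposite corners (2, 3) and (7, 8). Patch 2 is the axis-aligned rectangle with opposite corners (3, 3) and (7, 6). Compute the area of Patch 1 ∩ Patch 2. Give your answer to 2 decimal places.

|Patch 1∩Patch 2|: x∈[3,7], y∈[3,6] → 4·3 = 12.

12.00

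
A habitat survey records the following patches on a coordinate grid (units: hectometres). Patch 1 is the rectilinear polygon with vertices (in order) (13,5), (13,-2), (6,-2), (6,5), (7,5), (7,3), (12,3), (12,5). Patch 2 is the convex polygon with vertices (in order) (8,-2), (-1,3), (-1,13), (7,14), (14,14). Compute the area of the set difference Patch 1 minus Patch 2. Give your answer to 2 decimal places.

23.42

|Patch 1| = 39, |Patch 1∩Patch 2| = 15.5764.
|Patch 1 ∖ Patch 2| = |Patch 1| − |Patch 1∩Patch 2| = 39 − 15.5764 = 23.42.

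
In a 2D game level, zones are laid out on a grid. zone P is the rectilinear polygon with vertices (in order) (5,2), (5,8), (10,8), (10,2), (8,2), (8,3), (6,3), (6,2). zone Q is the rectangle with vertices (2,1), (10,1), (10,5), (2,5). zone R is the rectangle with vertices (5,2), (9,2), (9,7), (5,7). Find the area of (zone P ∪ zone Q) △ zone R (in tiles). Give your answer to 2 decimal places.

27.00

|zone P ∪ zone Q| = 47.
|(zone P ∪ zone Q) ∩ zone R| = 20.
|(zone P ∪ zone Q) △ zone R| = 47 + 20 − 40 = 27.00.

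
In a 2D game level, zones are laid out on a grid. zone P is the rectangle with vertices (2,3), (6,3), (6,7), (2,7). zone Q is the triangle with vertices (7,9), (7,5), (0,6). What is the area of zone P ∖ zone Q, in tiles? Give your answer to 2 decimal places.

|zone P| = 16, |zone P∩zone Q| = 6.2619.
|zone P ∖ zone Q| = |zone P| − |zone P∩zone Q| = 16 − 6.2619 = 9.74.

9.74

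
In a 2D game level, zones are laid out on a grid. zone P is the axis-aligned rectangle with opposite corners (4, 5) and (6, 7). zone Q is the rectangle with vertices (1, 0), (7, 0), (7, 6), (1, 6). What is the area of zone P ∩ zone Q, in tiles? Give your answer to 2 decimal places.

|zone P∩zone Q|: x∈[4,6], y∈[5,6] → 2·1 = 2.

2.00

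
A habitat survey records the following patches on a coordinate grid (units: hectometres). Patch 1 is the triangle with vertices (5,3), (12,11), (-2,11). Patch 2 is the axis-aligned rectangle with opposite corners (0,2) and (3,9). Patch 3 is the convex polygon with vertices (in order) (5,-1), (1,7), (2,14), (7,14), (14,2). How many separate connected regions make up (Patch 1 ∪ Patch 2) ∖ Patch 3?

2

(Patch 1 ∪ Patch 2) ∖ Patch 3 splits into 2 disjoint pieces (area 18.4286, area 3.6214).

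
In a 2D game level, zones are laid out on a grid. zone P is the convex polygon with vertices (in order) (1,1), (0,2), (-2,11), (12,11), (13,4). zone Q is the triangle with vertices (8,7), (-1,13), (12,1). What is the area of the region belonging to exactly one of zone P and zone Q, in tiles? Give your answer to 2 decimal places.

|zone P| = 117, |zone Q| = 15, |zone P∩zone Q| = 13.104.
|zone P △ zone Q| = |zone P| + |zone Q| − 2·|zone P∩zone Q| = 117 + 15 − 26.208 = 105.79.

105.79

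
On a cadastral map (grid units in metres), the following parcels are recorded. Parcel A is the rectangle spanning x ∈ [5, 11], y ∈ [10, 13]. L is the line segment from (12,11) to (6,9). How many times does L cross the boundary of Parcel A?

The segment meets the boundary at (11,10.667), (9,10).

2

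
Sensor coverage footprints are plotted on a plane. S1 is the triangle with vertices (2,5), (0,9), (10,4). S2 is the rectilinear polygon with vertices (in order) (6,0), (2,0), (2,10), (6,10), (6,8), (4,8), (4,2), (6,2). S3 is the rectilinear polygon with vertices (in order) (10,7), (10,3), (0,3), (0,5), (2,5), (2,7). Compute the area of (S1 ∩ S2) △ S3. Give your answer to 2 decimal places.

|S1 ∩ S2| = 5.25.
|(S1 ∩ S2) ∩ S3| = 4.25.
|(S1 ∩ S2) △ S3| = 5.25 + 36 − 8.5 = 32.75.

32.75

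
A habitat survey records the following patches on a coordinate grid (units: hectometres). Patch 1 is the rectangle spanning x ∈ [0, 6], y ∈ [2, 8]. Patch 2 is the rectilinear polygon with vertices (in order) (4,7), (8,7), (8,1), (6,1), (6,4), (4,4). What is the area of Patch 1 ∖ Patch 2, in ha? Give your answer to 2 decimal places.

30.00

|Patch 1| = 36, |Patch 1∩Patch 2| = 6.
|Patch 1 ∖ Patch 2| = |Patch 1| − |Patch 1∩Patch 2| = 36 − 6 = 30.00.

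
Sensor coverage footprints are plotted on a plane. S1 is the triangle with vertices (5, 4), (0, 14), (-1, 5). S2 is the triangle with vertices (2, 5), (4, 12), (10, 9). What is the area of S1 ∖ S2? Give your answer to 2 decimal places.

|S1| = 27.5, |S1∩S2| = 2.7273.
|S1 ∖ S2| = |S1| − |S1∩S2| = 27.5 − 2.7273 = 24.77.

24.77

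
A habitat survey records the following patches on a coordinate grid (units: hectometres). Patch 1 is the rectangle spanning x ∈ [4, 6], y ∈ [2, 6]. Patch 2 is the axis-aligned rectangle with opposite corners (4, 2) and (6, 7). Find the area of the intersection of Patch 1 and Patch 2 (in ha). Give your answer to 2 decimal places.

|Patch 1∩Patch 2|: x∈[4,6], y∈[2,6] → 2·4 = 8.

8.00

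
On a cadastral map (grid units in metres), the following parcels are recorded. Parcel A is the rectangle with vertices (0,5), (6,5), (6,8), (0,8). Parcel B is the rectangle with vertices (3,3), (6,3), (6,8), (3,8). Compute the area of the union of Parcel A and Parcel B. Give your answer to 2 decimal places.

24.00

By inclusion–exclusion:
Individual areas: |Parcel A| = 18, |Parcel B| = 15.
|Parcel A∩Parcel B|: x∈[3,6], y∈[5,8] → 3·3 = 9.
|Parcel A ∪ Parcel B| = 33 − 9 = 24.00.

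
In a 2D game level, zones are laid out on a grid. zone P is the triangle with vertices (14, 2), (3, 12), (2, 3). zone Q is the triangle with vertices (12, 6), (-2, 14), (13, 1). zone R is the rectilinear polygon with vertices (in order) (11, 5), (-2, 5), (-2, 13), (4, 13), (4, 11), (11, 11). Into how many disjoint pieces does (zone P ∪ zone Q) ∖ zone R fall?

(zone P ∪ zone Q) ∖ zone R splits into 3 disjoint pieces (area 28.0933, area 0.2981, area 0.0045).

3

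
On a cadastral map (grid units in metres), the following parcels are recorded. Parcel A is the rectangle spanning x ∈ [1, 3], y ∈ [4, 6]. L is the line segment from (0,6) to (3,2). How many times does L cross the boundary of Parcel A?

2

The segment meets the boundary at (1.5,4), (1,4.667).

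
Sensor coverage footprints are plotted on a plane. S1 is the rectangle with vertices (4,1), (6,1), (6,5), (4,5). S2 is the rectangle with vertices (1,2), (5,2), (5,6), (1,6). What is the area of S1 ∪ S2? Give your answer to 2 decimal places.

By inclusion–exclusion:
Individual areas: |S1| = 8, |S2| = 16.
|S1∩S2|: x∈[4,5], y∈[2,5] → 1·3 = 3.
|S1 ∪ S2| = 24 − 3 = 21.00.

21.00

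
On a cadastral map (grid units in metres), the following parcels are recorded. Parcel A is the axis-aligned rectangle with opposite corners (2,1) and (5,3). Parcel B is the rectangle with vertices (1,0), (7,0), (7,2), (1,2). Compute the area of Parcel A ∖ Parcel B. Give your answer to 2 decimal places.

3.00

|Parcel A∩Parcel B|: x∈[2,5], y∈[1,2] → 3·1 = 3.
|Parcel A| = 6.
|Parcel A ∖ Parcel B| = |Parcel A| − |Parcel A∩Parcel B| = 6 − 3 = 3.00.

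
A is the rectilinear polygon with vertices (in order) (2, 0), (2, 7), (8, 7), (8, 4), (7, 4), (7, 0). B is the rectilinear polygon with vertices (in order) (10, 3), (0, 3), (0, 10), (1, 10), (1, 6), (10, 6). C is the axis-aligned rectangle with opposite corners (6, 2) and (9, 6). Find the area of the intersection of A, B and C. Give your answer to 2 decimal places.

The intersection is the polygon with vertices (8,6), (8,4), (7,4), (7,3), (6,3), (6,6).
By the shoelace formula its area is 5.00.

5.00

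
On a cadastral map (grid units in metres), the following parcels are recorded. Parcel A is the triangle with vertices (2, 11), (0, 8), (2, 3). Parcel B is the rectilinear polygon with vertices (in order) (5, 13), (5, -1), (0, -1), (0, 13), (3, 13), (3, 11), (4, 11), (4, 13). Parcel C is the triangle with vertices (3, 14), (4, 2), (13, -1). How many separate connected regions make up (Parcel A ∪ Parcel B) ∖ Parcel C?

(Parcel A ∪ Parcel B) ∖ Parcel C splits into 2 disjoint pieces (area 53.4583, area 1.25).

2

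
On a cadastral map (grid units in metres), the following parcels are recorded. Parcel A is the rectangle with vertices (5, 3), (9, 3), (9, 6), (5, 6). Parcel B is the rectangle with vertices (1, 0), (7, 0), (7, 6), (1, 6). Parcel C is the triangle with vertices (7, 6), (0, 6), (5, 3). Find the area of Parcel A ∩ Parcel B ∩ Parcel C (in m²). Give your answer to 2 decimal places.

3.00

The intersection is the polygon with vertices (5,6), (7,6), (5,3).
By the shoelace formula its area is 3.00.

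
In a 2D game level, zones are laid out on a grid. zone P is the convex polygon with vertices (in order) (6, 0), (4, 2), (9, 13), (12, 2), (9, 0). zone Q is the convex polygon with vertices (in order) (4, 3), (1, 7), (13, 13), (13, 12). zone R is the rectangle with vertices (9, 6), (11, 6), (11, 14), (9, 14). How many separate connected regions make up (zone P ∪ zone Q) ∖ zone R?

2

(zone P ∪ zone Q) ∖ zone R splits into 2 disjoint pieces (area 68.578, area 3).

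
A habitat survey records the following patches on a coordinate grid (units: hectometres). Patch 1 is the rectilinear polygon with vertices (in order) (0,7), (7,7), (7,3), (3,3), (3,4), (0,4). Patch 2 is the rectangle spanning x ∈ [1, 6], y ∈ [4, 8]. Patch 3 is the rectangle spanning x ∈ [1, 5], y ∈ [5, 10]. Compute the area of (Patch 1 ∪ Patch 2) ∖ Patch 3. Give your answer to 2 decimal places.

18.00

|Patch 1 ∪ Patch 2| = 30.
|(Patch 1 ∪ Patch 2) ∩ Patch 3| = 12.
|(Patch 1 ∪ Patch 2) ∖ Patch 3| = 30 − 12 = 18.00.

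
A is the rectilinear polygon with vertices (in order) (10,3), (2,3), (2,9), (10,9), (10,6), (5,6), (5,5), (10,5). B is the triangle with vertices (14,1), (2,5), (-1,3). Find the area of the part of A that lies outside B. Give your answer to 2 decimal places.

37.00

|A| = 43, |A∩B| = 6.
|A ∖ B| = |A| − |A∩B| = 43 − 6 = 37.00.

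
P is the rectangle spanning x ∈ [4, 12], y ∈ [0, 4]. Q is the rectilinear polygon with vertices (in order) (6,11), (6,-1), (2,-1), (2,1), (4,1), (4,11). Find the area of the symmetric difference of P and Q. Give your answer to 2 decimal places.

|P| = 32, |Q| = 28, |P∩Q| = 8.
|P △ Q| = |P| + |Q| − 2·|P∩Q| = 32 + 28 − 16 = 44.00.

44.00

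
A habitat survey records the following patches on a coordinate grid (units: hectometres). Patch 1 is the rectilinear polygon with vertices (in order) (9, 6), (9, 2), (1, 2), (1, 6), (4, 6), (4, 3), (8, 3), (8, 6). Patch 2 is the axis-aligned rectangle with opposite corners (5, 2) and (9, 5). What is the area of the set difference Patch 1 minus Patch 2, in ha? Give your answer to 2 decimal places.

|Patch 1| = 20, |Patch 1∩Patch 2| = 6.
|Patch 1 ∖ Patch 2| = |Patch 1| − |Patch 1∩Patch 2| = 20 − 6 = 14.00.

14.00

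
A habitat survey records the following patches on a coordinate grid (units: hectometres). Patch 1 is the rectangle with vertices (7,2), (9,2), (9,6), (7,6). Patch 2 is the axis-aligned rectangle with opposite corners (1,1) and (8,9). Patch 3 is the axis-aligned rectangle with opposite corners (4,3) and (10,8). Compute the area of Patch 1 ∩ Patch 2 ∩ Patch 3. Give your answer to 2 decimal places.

The intersection is the polygon with vertices (7,6), (8,6), (8,3), (7,3).
By the shoelace formula its area is 3.00.

3.00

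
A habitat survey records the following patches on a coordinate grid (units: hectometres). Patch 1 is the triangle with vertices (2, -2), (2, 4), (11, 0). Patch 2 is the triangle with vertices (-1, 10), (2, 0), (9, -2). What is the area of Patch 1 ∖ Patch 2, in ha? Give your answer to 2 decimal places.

|Patch 1| = 27, |Patch 1∩Patch 2| = 17.057.
|Patch 1 ∖ Patch 2| = |Patch 1| − |Patch 1∩Patch 2| = 27 − 17.057 = 9.94.

9.94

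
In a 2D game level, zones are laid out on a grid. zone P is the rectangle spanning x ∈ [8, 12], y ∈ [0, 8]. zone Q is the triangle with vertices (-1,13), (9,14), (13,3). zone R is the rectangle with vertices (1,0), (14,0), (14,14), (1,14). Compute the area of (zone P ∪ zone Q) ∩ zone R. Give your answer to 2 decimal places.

|zone P ∪ zone Q| = 78.4919.
|(zone P ∪ zone Q) ∩ zone R| = 76.86.

76.86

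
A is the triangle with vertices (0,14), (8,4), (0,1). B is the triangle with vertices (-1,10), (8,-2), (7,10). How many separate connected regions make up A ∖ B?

3

A ∖ B splits into 3 disjoint pieces (area 6.4, area 0.2199, area 17.2033).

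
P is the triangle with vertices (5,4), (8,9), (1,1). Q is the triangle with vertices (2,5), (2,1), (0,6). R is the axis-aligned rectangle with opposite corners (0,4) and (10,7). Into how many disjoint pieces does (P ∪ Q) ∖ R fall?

2

(P ∪ Q) ∖ R splits into 2 disjoint pieces (area 0.55, area 3.7698).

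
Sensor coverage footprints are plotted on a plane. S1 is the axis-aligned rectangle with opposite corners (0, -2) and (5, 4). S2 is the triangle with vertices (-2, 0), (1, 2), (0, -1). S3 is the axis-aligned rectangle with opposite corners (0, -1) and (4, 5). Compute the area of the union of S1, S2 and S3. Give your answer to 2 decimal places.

By inclusion–exclusion:
Individual areas: |S1| = 30, |S2| = 3.5, |S3| = 24.
|S1∩S2| = 1.1667.
|S1∩S3|: x∈[0,4], y∈[-1,4] → 4·5 = 20.
|S2∩S3| = 1.1667.
|S1∩S2∩S3| = 1.1667.
|S1 ∪ S2 ∪ S3| = 57.5 − 22.3333 + 1.1667 = 36.33.

36.33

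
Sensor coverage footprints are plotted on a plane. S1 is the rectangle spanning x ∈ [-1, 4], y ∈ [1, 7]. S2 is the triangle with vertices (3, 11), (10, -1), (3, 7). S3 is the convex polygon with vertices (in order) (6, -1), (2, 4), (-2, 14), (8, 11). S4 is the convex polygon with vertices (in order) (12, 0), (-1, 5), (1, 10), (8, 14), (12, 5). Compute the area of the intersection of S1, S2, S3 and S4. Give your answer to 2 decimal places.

0.57

The intersection is the polygon with vertices (3,7), (4,7), (4,5.857).
By the shoelace formula its area is 0.57.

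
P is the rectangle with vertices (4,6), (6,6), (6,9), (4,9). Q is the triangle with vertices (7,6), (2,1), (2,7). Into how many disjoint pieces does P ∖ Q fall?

P ∖ Q is a single connected region.

1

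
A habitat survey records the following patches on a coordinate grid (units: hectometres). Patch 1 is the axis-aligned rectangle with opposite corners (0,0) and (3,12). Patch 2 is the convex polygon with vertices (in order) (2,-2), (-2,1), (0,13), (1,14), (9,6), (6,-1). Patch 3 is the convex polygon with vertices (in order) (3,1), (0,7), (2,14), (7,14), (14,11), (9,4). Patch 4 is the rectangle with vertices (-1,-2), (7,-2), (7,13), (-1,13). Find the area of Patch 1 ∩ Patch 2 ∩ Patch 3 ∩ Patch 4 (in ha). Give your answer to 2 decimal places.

20.43

The intersection is the polygon with vertices (3,1), (0,7), (1.429,12), (3,12).
By the shoelace formula its area is 20.43.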